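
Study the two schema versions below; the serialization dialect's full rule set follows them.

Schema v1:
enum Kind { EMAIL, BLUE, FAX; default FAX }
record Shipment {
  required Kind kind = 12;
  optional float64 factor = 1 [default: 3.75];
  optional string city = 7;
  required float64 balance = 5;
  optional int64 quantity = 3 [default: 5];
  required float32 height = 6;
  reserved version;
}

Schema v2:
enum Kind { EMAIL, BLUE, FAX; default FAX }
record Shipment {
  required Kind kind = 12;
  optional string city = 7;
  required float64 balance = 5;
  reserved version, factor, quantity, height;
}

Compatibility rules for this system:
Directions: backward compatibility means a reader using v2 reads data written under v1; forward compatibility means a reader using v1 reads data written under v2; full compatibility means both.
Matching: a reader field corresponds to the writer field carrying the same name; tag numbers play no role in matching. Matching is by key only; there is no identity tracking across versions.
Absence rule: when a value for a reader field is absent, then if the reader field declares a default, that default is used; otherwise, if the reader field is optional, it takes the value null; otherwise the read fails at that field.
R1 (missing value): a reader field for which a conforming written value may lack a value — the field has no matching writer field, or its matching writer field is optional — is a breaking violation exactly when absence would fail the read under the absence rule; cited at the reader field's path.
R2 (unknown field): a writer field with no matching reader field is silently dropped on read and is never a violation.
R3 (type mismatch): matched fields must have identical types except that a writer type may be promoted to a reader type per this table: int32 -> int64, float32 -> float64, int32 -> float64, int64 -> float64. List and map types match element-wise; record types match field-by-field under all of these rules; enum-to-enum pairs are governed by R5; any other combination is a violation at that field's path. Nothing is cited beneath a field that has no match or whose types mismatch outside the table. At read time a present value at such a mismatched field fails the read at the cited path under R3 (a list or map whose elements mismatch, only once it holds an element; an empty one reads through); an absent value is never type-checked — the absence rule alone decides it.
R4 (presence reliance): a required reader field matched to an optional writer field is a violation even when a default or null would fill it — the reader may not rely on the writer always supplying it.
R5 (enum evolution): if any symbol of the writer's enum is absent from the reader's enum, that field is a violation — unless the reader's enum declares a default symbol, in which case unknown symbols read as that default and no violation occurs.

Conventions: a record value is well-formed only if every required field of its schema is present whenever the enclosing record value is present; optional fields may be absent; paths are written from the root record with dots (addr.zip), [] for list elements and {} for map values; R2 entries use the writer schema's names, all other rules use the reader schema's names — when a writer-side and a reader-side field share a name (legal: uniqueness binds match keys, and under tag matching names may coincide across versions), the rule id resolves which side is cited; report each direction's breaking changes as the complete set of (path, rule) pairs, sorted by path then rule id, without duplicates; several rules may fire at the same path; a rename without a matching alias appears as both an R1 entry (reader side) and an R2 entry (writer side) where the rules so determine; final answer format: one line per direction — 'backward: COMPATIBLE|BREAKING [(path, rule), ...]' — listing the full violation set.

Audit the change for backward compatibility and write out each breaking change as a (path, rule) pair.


backward: COMPATIBLE []

the writer's type comes first in each Shipment pair
backward pass over Shipment, reader schema v2, writer schema v1:
  Kind -> Kind, writer required: kind aligns to kind
  string -> string, writer optional: city aligns to city
  float64 -> float64, writer required: balance aligns to balance
  writer field factor has no reader counterpart
  writer field quantity has no reader counterpart
  writer field height has no reader counterpart
  => backward verdict for Shipment: COMPATIBLE, no violations
the rest of the Shipment diff is inert for this question:
  removed field factor from record Shipment (its key "factor" joins the reserved list) -> triggers nothing under Shipment's printed rules — same verdict
  removed field quantity from record Shipment (its key "quantity" joins the reserved list) -> triggers nothing under Shipment's printed rules — same verdict
  removed field height from record Shipment (its key "height" joins the reserved list) -> matters only for Shipment's forward compatibility — outside the asked direction


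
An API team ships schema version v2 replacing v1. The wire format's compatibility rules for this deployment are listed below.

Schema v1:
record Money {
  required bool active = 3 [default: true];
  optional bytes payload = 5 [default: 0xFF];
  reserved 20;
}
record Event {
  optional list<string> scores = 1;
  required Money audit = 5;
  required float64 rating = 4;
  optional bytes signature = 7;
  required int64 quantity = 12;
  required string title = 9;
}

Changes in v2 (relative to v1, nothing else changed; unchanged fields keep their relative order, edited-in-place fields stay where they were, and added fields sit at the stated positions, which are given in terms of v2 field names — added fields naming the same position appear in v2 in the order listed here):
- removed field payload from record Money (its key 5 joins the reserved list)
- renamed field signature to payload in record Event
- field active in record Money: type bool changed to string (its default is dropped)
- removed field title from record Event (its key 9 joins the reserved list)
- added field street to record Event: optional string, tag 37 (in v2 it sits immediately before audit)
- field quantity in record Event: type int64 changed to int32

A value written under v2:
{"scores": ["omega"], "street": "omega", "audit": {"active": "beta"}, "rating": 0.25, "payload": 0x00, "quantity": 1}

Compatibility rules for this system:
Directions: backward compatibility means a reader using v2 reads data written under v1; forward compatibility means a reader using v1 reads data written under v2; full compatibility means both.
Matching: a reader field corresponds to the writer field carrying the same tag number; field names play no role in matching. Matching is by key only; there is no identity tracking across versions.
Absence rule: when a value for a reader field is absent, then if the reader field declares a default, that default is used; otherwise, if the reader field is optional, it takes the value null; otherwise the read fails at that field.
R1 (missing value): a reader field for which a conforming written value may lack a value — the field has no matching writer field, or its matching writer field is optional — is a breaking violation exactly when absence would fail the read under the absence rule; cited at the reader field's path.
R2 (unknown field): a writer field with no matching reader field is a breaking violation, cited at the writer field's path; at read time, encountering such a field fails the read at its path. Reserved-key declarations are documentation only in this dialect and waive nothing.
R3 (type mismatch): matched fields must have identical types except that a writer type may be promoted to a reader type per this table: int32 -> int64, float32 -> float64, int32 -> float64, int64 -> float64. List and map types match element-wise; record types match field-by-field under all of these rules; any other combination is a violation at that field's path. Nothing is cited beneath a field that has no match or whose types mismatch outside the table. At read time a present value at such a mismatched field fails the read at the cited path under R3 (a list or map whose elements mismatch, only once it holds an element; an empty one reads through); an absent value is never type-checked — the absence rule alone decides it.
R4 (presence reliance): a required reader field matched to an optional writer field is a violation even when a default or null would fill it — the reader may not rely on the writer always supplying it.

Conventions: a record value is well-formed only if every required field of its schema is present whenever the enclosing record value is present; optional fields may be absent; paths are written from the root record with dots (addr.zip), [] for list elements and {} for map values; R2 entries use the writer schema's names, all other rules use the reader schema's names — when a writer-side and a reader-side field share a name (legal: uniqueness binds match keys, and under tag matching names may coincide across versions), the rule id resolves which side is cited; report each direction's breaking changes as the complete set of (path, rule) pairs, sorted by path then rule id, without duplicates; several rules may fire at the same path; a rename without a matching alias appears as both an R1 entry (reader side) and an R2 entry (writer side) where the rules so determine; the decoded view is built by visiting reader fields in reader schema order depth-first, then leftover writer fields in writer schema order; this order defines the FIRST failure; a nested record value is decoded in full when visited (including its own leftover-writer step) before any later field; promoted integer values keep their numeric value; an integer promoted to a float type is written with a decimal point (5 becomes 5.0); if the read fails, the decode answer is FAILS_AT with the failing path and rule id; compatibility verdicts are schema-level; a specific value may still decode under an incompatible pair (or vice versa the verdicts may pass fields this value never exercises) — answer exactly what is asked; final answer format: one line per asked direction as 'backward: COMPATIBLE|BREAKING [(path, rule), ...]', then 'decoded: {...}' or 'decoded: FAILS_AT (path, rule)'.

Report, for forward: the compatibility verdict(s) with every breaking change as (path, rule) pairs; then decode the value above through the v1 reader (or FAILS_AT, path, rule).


arrows below run writer -> reader for Event
forward pass over Event, reader schema v1, writer schema v2:
  scores: paired with writer scores (list<string> -> list<string>; writer optional)
  audit: paired with writer audit (Money -> Money; writer required)
  rating: paired with writer rating (float64 -> float64; writer required)
  signature: paired with writer payload (bytes -> bytes; writer optional)
  quantity: paired with writer quantity (int32 -> int64; writer required)
  title: no writer match
  street (writer side), unknown to reader
  audit.active: paired with writer audit.active (string -> bool; writer required)
  audit.payload: no writer match
  breaking: (audit.active, R3)
  breaking: (street, R2)
  breaking: (title, R1)
  => 3 violation(s): forward is BREAKING for Event
decode walk for Event under reader schema v1:
  scores := ["omega"]
  read fails at audit.active under R3
  => FAILS_AT (audit.active, R3)
the other Event changes do not affect what is asked:
  removed field payload from record Money (its key 5 joins the reserved list) -> fires only in the backward direction of Event, which is not asked here
  renamed field signature to payload in record Event -> fires no rule on Event, leaving the asked answer as it is
  field quantity in record Event: type int64 changed to int32 -> fires only in the backward direction of Event, which is not asked here

forward: BREAKING [(audit.active, R3), (street, R2), (title, R1)]; decoded: FAILS_AT (audit.active, R3)


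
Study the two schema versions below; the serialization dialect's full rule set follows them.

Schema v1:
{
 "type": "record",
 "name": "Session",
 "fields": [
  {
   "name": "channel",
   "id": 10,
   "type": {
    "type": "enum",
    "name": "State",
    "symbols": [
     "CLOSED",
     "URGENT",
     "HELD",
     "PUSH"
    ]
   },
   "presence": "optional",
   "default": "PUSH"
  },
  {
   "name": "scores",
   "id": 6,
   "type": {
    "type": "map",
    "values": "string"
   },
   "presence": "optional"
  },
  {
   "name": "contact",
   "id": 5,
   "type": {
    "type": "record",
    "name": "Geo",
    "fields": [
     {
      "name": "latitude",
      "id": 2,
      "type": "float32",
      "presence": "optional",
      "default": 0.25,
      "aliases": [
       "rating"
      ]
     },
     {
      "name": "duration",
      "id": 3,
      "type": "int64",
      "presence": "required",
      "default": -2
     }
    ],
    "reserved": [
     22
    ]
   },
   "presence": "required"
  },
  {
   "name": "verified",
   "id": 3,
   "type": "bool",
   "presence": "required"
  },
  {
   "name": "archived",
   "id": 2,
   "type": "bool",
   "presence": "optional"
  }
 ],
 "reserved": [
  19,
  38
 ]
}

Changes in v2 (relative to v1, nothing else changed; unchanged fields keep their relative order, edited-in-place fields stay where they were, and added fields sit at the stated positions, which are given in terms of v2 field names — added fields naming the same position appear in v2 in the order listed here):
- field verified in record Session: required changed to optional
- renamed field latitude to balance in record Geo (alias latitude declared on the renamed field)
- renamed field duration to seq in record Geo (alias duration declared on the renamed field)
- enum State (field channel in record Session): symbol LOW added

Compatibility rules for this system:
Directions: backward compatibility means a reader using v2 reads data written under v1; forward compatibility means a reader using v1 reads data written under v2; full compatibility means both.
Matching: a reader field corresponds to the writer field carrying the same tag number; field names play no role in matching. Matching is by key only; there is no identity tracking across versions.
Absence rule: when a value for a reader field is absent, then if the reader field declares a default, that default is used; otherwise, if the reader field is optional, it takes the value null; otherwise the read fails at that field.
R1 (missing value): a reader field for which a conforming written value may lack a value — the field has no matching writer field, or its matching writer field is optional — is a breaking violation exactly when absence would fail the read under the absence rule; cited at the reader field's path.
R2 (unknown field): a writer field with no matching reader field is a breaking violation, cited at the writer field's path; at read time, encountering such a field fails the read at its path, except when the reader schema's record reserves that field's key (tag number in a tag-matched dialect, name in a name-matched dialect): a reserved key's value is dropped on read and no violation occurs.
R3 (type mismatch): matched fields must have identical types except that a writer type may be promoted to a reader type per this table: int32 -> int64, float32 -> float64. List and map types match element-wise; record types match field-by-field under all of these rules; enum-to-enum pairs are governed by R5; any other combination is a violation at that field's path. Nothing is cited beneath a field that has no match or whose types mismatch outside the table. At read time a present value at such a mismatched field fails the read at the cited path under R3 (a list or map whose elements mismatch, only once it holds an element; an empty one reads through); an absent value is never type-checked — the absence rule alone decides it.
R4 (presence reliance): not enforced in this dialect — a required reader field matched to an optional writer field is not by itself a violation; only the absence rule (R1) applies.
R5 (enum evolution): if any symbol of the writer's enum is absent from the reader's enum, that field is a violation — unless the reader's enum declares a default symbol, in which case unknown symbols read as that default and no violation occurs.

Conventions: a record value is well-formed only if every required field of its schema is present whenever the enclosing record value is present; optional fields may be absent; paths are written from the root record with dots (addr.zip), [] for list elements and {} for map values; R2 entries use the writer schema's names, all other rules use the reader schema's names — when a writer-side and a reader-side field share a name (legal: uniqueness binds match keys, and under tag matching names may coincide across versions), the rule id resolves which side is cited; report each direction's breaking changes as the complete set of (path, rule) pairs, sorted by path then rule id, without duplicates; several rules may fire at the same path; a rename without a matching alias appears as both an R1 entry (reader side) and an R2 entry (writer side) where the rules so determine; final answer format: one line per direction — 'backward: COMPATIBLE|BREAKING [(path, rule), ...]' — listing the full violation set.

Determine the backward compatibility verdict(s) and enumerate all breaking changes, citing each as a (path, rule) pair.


backward: COMPATIBLE []

in Session below, arrows point writer -> reader
backward analysis of Session with v2 as reader and v1 as writer:
  State -> State, writer optional: channel aligns to channel
  map<string, string> -> map<string, string>, writer optional: scores aligns to scores
  Geo -> Geo, writer required: contact aligns to contact
  bool -> bool, writer required: verified aligns to verified
  bool -> bool, writer optional: archived aligns to archived
  float32 -> float32, writer optional: contact.balance aligns to contact.latitude
  int64 -> int64, writer required: contact.seq aligns to contact.duration
  nothing fires on Session: backward is COMPATIBLE
the rest of the Session diff is inert for this question:
  field verified in record Session: required changed to optional -> fires only in the forward direction of Session, which is not asked here
  renamed field latitude to balance in record Geo (alias latitude declared on the renamed field) -> triggers nothing under Session's printed rules — same verdict
  renamed field duration to seq in record Geo (alias duration declared on the renamed field) -> triggers nothing under Session's printed rules — same verdict
  enum State (field channel in record Session): symbol LOW added -> fires only in the forward direction of Session, which is not asked here


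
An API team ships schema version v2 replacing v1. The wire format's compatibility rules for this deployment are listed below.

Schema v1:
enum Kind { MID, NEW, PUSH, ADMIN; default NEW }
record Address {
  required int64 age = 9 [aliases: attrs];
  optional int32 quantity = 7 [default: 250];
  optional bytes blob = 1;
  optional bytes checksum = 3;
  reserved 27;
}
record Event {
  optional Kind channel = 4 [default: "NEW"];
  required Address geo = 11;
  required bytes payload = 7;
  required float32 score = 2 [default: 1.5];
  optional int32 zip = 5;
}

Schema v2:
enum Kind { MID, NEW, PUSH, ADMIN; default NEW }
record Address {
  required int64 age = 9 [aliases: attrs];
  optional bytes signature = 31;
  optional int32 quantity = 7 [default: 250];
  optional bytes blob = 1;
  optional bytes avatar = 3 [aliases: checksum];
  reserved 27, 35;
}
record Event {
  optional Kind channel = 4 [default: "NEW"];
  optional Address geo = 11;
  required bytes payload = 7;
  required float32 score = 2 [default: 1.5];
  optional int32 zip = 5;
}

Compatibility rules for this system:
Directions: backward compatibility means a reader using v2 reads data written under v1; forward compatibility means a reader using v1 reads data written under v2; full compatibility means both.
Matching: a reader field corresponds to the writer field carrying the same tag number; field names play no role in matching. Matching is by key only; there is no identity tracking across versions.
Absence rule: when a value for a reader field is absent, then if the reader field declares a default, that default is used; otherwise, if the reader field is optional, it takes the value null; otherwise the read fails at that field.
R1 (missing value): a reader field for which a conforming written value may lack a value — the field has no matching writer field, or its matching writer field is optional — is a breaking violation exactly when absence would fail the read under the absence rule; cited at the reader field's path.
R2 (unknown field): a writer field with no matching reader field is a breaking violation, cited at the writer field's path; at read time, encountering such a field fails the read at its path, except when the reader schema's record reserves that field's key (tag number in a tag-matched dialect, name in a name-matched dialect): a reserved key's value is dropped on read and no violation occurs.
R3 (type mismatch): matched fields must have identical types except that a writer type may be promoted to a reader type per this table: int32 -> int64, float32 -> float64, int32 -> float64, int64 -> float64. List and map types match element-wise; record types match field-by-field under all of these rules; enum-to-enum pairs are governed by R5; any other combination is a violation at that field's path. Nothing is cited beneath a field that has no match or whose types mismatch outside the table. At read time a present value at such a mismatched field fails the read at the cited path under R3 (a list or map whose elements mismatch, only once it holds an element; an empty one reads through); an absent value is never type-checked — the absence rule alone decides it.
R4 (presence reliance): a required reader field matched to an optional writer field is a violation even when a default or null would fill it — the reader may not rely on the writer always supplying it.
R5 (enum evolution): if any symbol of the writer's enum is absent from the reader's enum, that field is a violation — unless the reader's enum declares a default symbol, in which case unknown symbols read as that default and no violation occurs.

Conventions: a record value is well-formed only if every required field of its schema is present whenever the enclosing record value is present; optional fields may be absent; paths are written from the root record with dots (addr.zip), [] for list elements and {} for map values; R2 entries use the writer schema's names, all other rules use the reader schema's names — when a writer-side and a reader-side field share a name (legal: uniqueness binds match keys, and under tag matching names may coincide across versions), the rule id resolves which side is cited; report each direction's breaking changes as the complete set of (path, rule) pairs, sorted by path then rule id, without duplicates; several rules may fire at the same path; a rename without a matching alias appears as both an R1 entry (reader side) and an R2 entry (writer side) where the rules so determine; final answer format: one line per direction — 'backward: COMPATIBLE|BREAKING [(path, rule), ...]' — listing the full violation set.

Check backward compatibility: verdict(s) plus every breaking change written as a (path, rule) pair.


backward: COMPATIBLE []

arrows below run writer -> reader for Event
backward pass over Event, reader schema v2, writer schema v1:
  writer optional, Kind -> Kind: reader channel maps from writer channel
  writer required, Address -> Address: reader geo maps from writer geo
  writer required, bytes -> bytes: reader payload maps from writer payload
  writer required, float32 -> float32: reader score maps from writer score
  writer optional, int32 -> int32: reader zip maps from writer zip
  writer required, int64 -> int64: reader geo.age maps from writer geo.age
  geo.signature: no writer match
  writer optional, int32 -> int32: reader geo.quantity maps from writer geo.quantity
  writer optional, bytes -> bytes: reader geo.blob maps from writer geo.blob
  writer optional, bytes -> bytes: reader geo.avatar maps from writer geo.checksum
  nothing fires on Event: backward is COMPATIBLE
the rest of the Event diff is inert for this question:
  field geo in record Event: required changed to optional -> matters only for Event's forward compatibility — outside the asked direction
  added field signature to record Address: optional bytes, tag 31 (in v2 it sits immediately before quantity) -> matters only for Event's forward compatibility — outside the asked direction
  renamed field checksum to avatar in record Address (alias checksum declared on the renamed field) -> fires no rule on Event, leaving the asked answer as it is


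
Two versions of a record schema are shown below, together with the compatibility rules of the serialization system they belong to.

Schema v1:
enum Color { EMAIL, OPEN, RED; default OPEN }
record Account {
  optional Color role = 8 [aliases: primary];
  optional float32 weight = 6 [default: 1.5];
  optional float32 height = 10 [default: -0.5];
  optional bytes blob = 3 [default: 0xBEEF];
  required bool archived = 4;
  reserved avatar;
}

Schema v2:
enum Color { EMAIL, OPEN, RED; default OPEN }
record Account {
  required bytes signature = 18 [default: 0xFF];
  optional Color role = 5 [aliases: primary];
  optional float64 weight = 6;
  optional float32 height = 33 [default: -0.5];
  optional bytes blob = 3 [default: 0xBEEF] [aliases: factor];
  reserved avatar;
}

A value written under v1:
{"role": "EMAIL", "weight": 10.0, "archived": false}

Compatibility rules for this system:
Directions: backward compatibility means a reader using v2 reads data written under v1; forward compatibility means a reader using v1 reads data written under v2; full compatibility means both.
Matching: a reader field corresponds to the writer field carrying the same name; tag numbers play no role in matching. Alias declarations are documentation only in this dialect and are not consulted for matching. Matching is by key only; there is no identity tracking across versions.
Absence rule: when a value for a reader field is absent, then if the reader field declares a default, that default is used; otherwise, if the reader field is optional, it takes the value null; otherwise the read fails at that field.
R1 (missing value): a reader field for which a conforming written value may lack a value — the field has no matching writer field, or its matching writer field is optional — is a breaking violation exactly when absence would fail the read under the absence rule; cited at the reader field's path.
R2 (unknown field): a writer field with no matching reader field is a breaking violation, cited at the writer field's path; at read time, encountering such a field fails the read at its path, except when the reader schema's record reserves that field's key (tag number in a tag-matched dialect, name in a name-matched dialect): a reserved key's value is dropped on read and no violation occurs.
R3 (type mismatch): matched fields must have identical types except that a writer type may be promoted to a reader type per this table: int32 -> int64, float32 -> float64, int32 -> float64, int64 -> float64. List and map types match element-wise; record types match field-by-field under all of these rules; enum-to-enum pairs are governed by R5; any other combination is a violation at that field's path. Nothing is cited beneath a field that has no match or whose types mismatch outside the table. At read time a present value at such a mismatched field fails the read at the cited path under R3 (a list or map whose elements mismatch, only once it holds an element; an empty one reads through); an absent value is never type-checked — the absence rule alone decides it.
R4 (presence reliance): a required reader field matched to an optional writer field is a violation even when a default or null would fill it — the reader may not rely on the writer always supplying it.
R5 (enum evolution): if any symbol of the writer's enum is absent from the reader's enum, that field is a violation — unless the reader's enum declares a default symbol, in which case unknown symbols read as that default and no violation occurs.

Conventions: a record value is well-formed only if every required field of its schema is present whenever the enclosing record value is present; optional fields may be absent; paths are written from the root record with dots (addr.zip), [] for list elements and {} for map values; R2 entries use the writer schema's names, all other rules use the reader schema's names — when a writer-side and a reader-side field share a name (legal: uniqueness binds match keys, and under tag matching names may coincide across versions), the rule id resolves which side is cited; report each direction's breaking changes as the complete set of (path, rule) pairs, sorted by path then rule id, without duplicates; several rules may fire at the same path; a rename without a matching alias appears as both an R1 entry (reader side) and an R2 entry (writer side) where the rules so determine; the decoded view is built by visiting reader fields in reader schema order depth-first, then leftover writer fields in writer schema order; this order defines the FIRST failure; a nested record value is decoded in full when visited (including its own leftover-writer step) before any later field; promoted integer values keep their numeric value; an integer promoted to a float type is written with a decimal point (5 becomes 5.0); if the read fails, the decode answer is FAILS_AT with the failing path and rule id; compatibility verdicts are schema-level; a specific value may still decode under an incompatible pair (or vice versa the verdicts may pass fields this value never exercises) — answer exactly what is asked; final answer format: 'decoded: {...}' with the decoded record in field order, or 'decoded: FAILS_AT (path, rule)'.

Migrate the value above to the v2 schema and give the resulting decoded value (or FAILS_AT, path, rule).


decoded: FAILS_AT (archived, R2)

each type pair in Account: writer, then reader
decoding the Account value with the v2 reader:
  signature := 0xFF (absent -> default)
  role := "EMAIL"
  weight := 10.0 (float32 -> float64)
  height := -0.5 (absent -> default)
  blob := 0xBEEF (absent -> default)
  read fails at archived under R2 (unknown field)
  => FAILS_AT (archived, R2)
remaining Account differences; none change what is asked:
  field role in record Account: tag 8 changed to 5 -> inert under this dialect — no rule fires on Account and the result does not move
  added field signature to record Account: required bytes, tag 18, default 0xFF (in v2 it sits immediately before role) -> matters for Account compatibility verdicts, not for this value's decode
  field height in record Account: tag 10 changed to 33 -> inert under this dialect — no rule fires on Account and the result does not move
  field weight in record Account: type float32 changed to float64 (its default is dropped) -> matters for Account compatibility verdicts, not for this value's decode


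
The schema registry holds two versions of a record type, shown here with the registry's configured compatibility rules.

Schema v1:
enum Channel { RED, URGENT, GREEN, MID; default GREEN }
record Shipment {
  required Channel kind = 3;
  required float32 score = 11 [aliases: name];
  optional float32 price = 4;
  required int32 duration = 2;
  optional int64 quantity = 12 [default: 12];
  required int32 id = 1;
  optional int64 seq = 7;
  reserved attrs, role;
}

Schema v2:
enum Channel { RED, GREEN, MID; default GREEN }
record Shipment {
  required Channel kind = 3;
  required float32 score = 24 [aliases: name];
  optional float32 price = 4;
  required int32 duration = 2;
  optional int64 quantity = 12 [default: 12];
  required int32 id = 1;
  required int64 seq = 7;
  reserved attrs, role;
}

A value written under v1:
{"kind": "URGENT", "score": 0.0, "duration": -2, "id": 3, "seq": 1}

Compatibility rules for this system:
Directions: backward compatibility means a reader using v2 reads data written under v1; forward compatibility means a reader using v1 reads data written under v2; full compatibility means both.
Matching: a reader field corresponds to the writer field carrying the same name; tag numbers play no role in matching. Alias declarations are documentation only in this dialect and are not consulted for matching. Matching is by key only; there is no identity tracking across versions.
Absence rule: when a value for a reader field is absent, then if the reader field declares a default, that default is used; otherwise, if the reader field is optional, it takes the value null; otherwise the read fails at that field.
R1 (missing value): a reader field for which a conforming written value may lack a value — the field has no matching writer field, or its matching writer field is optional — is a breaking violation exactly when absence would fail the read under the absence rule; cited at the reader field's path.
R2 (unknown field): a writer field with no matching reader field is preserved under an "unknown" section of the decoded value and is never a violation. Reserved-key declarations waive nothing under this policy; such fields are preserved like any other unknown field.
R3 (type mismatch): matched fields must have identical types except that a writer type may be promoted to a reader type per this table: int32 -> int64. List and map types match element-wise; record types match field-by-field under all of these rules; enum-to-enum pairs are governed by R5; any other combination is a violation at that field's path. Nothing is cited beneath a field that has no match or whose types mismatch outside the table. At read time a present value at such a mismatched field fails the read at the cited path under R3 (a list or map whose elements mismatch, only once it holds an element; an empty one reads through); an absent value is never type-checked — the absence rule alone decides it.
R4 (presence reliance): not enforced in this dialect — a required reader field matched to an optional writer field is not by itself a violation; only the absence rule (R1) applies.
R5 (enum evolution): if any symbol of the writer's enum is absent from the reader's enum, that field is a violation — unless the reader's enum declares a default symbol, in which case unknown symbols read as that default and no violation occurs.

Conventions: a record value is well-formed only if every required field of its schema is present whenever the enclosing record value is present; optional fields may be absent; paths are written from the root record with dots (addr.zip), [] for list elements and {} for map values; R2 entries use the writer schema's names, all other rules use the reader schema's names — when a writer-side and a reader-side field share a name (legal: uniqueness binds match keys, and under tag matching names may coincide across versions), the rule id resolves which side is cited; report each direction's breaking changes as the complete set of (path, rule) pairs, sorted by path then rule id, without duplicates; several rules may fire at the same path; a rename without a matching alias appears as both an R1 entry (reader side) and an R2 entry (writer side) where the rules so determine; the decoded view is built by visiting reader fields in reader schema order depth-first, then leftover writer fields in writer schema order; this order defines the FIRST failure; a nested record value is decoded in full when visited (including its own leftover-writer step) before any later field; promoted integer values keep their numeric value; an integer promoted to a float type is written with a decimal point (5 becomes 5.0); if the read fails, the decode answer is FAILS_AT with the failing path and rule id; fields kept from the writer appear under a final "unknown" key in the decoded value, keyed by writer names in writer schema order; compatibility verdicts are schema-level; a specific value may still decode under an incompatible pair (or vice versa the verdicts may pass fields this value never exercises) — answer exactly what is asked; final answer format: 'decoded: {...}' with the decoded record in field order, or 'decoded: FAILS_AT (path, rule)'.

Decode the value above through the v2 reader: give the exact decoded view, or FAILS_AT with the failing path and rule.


arrows below run writer -> reader for Shipment
decode (reader v2):
  kind := "GREEN" (symbol URGENT -> reader default)
  score := 0.0
  price := null (not supplied -> null)
  duration := -2
  quantity := 12 (no value, default fills)
  id := 3
  seq := 1
  => decoded: {"kind": "GREEN", "score": 0.0, "price": null, "duration": -2, "quantity": 12, "id": 3, "seq": 1}
checking off the Shipment differences that do not matter here:
  field seq in record Shipment: optional changed to required -> a verdict-level change on Shipment — the shown value reads the same
  field score in record Shipment: tag 11 changed to 24 -> fires no rule on Shipment under this dialect and leaves the result unchanged

decoded: {"kind": "GREEN", "score": 0.0, "price": null, "duration": -2, "quantity": 12, "id": 3, "seq": 1}


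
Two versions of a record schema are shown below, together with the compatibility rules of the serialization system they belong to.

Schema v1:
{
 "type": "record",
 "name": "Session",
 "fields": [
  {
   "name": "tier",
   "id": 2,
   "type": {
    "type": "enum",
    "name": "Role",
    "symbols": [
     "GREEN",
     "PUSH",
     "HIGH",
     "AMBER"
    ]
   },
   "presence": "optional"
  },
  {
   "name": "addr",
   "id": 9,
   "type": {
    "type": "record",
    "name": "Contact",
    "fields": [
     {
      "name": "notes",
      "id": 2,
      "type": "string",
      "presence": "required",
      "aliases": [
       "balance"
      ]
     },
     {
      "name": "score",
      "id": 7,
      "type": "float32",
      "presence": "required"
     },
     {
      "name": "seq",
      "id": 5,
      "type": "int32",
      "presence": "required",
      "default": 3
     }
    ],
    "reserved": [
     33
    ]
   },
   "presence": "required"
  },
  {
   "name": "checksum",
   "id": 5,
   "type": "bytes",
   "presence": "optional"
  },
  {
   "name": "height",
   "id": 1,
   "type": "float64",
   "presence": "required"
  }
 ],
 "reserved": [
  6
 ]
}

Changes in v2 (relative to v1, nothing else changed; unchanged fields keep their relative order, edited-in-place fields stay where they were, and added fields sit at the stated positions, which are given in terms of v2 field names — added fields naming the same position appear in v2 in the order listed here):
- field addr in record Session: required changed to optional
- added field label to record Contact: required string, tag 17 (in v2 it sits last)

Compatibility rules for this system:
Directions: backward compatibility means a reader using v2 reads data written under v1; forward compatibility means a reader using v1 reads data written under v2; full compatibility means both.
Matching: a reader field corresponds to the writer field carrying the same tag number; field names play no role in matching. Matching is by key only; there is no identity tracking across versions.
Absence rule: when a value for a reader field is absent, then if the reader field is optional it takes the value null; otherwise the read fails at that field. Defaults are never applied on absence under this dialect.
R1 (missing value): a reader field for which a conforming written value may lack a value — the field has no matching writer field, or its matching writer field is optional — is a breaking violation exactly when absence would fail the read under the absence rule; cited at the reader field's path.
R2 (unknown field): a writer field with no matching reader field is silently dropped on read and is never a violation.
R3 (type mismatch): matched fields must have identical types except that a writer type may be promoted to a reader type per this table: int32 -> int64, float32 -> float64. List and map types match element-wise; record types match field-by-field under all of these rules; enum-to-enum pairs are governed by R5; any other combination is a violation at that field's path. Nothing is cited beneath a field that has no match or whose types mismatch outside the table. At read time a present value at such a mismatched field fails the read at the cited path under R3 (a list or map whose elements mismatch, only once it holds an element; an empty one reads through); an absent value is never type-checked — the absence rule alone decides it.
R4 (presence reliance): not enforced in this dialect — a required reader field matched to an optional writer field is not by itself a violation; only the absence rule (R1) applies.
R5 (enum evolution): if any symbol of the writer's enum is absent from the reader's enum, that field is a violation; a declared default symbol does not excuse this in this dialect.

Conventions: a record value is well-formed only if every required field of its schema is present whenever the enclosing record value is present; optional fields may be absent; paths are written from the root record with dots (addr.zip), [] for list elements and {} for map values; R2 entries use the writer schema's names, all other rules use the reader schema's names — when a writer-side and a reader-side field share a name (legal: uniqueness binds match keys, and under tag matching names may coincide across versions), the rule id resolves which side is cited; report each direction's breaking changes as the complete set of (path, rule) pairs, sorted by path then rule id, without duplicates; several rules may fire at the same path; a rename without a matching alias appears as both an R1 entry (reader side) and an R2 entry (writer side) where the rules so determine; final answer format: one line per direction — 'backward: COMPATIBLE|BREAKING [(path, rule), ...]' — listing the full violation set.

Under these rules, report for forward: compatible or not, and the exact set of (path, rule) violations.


each type pair in Session: writer, then reader
forward on Session — v1 reading data written by v2:
  tier: Role -> Role, writer optional; from tier
  addr: Contact -> Contact, writer optional; from addr
  checksum: bytes -> bytes, writer optional; from checksum
  height: float64 -> float64, writer required; from height
  addr.notes: string -> string, writer required; from addr.notes
  addr.score: float32 -> float32, writer required; from addr.score
  addr.seq: int32 -> int32, writer required; from addr.seq
  writer field addr.label has no reader counterpart
  rule R1 violated at addr
  => 1 violation(s): forward is BREAKING for Session
the rest of the Session diff is inert for this question:
  added field label to record Contact: required string, tag 17 (in v2 it sits last) -> matters only for Session's backward compatibility — outside the asked direction

forward: BREAKING [(addr, R1)]
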